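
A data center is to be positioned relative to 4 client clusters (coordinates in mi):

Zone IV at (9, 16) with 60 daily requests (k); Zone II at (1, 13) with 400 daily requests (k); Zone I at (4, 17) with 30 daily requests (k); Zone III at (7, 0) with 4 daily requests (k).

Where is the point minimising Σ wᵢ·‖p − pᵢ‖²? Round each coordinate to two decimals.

The minimiser of Σwᵢ‖p−pᵢ‖² is the weighted centroid p* = (Σwᵢpᵢ)/(Σwᵢ).
Σwᵢ = 494.
Σwᵢxᵢ = 60·9 + 400·1 + 30·4 + 4·7 = 1088.
Σwᵢyᵢ = 60·16 + 400·13 + 30·17 + 4·0 = 6670.
x* = 1088/494 = 2.20, y* = 6670/494 = 13.50.

(2.20, 13.50)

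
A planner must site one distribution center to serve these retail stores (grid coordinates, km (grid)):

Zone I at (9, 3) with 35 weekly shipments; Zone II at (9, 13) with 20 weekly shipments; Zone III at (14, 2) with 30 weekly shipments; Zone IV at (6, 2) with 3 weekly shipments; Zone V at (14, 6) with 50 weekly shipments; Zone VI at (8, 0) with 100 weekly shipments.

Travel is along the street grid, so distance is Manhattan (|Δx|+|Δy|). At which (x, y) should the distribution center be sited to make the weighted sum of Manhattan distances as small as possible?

Manhattan distance separates: Σwᵢ(|x−xᵢ|+|y−yᵢ|) = Σwᵢ|x−xᵢ| + Σwᵢ|y−yᵢ|, so x and y are optimised independently as 1-D weighted medians.
Total weight W = 238; half = 119.
x-coordinate, sorted with cumulative weight:
  x=6 (Zone IV, w=3) cum 3
  x=8 (Zone VI, w=100) cum 103
  x=9 (Zone I, w=35) cum 138  ← median
  x=9 (Zone II, w=20) cum 158
  x=14 (Zone III, w=30) cum 188
  x=14 (Zone V, w=50) cum 238
⇒ x* = 9
y-coordinate, sorted with cumulative weight:
  y=0 (Zone VI, w=100) cum 100
  y=2 (Zone III, w=30) cum 130  ← median
  y=2 (Zone IV, w=3) cum 133
  y=3 (Zone I, w=35) cum 168
  y=6 (Zone V, w=50) cum 218
  y=13 (Zone II, w=20) cum 238
⇒ y* = 2

(9, 2)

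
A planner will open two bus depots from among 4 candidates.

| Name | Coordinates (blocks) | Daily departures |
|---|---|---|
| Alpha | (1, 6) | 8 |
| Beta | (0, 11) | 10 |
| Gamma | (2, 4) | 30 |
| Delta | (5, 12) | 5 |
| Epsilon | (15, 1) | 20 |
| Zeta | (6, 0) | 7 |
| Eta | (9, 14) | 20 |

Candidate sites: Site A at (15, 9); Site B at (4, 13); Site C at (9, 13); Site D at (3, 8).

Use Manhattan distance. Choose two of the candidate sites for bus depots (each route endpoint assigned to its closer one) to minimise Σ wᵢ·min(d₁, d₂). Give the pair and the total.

Evaluate every pair (each demand assigned to the nearer of the two):
  {Site C, Site D}: total = 724
  {Site A, Site D}: total = 729
  {Site B, Site D}: total = 829
  {Site A, Site B}: total = 865
  {Site B, Site C}: total = 965
  {Site A, Site C}: total = 1027
Best pair: {Site C, Site D} with total 724.

{Site C, Site D}, total 724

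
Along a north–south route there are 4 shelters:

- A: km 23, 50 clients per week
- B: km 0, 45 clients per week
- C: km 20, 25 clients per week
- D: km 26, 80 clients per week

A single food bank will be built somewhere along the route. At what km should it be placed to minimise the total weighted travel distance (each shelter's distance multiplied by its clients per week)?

x = 23

For a sum of weighted absolute distances on a line, the optimum is the weighted median (not the mean). Total weight W = 200; half-weight = 100.
Sort by position and accumulate weight:
  km 0 (B, w=45) → cum 45
  km 20 (C, w=25) → cum 70
  km 23 (A, w=50) → cum 120  ≥ 100 → median here
  km 26 (D, w=80) → cum 200
Optimal location: km 23.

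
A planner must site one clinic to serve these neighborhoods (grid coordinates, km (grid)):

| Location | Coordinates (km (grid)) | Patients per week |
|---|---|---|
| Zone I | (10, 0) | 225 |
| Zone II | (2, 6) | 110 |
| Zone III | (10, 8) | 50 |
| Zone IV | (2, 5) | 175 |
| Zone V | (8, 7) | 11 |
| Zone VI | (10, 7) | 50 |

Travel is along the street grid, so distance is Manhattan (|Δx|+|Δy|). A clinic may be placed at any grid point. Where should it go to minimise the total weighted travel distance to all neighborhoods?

Manhattan distance separates: Σwᵢ(|x−xᵢ|+|y−yᵢ|) = Σwᵢ|x−xᵢ| + Σwᵢ|y−yᵢ|, so x and y are optimised independently as 1-D weighted medians.
Total weight W = 621; half = 310.5.
x-coordinate, sorted with cumulative weight:
  x=2 (Zone II, w=110) cum 110
  x=2 (Zone IV, w=175) cum 285
  x=8 (Zone V, w=11) cum 296
  x=10 (Zone I, w=225) cum 521  ← median
  x=10 (Zone III, w=50) cum 571
  x=10 (Zone VI, w=50) cum 621
⇒ x* = 10
y-coordinate, sorted with cumulative weight:
  y=0 (Zone I, w=225) cum 225
  y=5 (Zone IV, w=175) cum 400  ← median
  y=6 (Zone II, w=110) cum 510
  y=7 (Zone V, w=11) cum 521
  y=7 (Zone VI, w=50) cum 571
  y=8 (Zone III, w=50) cum 621
⇒ y* = 5

(10, 5)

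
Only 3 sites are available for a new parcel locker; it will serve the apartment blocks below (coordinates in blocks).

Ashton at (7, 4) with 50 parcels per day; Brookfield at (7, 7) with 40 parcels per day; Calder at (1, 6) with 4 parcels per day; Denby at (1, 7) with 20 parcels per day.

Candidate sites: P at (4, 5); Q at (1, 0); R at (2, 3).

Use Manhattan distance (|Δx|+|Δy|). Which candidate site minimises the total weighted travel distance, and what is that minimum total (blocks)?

Total weighted distance at each candidate:
  P (4, 5): total = 516
  Q (1, 0): total = 1184
  R (2, 3): total = 776
Minimum is at P with total 516 blocks.

P, total 516 blocks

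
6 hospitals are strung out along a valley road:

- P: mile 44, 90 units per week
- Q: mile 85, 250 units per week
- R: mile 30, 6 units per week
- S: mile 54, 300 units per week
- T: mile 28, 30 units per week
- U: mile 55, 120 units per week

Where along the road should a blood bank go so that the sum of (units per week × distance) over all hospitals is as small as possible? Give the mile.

For a sum of weighted absolute distances on a line, the optimum is the weighted median (not the mean). Total weight W = 796; half-weight = 398.
Sort by position and accumulate weight:
  mile 28 (T, w=30) → cum 30
  mile 30 (R, w=6) → cum 36
  mile 44 (P, w=90) → cum 126
  mile 54 (S, w=300) → cum 426  ≥ 398 → median here
  mile 55 (U, w=120) → cum 546
  mile 85 (Q, w=250) → cum 796
Optimal location: mile 54.

x = 54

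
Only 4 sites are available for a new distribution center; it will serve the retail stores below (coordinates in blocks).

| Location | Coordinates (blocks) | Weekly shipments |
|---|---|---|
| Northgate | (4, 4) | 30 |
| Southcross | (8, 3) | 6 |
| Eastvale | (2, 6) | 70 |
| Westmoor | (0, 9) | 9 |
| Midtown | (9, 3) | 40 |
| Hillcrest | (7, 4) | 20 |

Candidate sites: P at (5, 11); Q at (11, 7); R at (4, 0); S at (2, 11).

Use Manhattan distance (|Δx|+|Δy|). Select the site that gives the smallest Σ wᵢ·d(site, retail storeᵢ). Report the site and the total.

R, total 1299 blocks

Total weighted distance at each candidate:
  P (5, 11): total = 1589
  Q (11, 7): total = 1539
  R (4, 0): total = 1299
  S (2, 11): total = 1580
Minimum is at R with total 1299 blocks.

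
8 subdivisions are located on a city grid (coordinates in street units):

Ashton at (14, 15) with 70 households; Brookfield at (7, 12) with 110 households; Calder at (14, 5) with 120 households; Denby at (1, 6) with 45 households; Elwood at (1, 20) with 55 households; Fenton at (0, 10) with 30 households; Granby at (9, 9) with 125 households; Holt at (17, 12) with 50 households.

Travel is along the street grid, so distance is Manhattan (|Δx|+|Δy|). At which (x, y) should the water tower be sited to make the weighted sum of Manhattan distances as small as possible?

Manhattan distance separates: Σwᵢ(|x−xᵢ|+|y−yᵢ|) = Σwᵢ|x−xᵢ| + Σwᵢ|y−yᵢ|, so x and y are optimised independently as 1-D weighted medians.
Total weight W = 605; half = 302.5.
x-coordinate, sorted with cumulative weight:
  x=0 (Fenton, w=30) cum 30
  x=1 (Denby, w=45) cum 75
  x=1 (Elwood, w=55) cum 130
  x=7 (Brookfield, w=110) cum 240
  x=9 (Granby, w=125) cum 365  ← median
  x=14 (Ashton, w=70) cum 435
  x=14 (Calder, w=120) cum 555
  x=17 (Holt, w=50) cum 605
⇒ x* = 9
y-coordinate, sorted with cumulative weight:
  y=5 (Calder, w=120) cum 120
  y=6 (Denby, w=45) cum 165
  y=9 (Granby, w=125) cum 290
  y=10 (Fenton, w=30) cum 320  ← median
  y=12 (Brookfield, w=110) cum 430
  y=12 (Holt, w=50) cum 480
  y=15 (Ashton, w=70) cum 550
  y=20 (Elwood, w=55) cum 605
⇒ y* = 10

(9, 10)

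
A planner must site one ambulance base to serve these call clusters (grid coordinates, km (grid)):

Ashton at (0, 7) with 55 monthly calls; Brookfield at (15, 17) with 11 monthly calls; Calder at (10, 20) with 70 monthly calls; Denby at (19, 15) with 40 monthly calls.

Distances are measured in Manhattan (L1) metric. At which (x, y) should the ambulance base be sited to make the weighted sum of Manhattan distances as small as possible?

(10, 15)

Manhattan distance separates: Σwᵢ(|x−xᵢ|+|y−yᵢ|) = Σwᵢ|x−xᵢ| + Σwᵢ|y−yᵢ|, so x and y are optimised independently as 1-D weighted medians.
Total weight W = 176; half = 88.
x-coordinate, sorted with cumulative weight:
  x=0 (Ashton, w=55) cum 55
  x=10 (Calder, w=70) cum 125  ← median
  x=15 (Brookfield, w=11) cum 136
  x=19 (Denby, w=40) cum 176
⇒ x* = 10
y-coordinate, sorted with cumulative weight:
  y=7 (Ashton, w=55) cum 55
  y=15 (Denby, w=40) cum 95  ← median
  y=17 (Brookfield, w=11) cum 106
  y=20 (Calder, w=70) cum 176
⇒ y* = 15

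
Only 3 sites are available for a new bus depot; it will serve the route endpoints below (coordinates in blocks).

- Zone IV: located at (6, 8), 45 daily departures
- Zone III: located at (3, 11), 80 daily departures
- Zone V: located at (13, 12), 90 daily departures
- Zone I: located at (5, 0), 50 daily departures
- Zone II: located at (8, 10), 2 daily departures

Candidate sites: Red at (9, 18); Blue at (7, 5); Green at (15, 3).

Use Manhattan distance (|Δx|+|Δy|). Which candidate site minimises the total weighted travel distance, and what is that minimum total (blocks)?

Blue, total 2512 blocks

Total weighted distance at each candidate:
  Red (9, 18): total = 3643
  Blue (7, 5): total = 2512
  Green (15, 3): total = 3898
Minimum is at Blue with total 2512 blocks.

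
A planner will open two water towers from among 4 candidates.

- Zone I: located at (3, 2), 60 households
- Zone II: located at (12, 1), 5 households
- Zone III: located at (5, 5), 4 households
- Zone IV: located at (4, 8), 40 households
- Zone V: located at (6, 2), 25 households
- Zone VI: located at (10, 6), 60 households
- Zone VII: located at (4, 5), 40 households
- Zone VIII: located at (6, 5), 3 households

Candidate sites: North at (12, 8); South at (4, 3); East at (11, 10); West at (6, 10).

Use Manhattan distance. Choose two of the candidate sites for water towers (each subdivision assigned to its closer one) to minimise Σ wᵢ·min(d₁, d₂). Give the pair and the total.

Evaluate every pair (each demand assigned to the nearer of the two):
  {North, South}: total = 774
  {South, East}: total = 849
  {South, West}: total = 989
  {North, West}: total = 1614
  {East, West}: total = 1689
  {North, East}: total = 2302
Best pair: {North, South} with total 774.

{North, South}, total 774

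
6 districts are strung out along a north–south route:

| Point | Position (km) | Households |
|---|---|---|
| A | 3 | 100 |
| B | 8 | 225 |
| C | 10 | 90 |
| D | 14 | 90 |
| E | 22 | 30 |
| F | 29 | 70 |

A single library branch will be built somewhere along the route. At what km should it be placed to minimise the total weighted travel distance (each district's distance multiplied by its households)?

x = 8

For a sum of weighted absolute distances on a line, the optimum is the weighted median (not the mean). Total weight W = 605; half-weight = 302.5.
Sort by position and accumulate weight:
  km 3 (A, w=100) → cum 100
  km 8 (B, w=225) → cum 325  ≥ 302.5 → median here
  km 10 (C, w=90) → cum 415
  km 14 (D, w=90) → cum 505
  km 22 (E, w=30) → cum 535
  km 29 (F, w=70) → cum 605
Optimal location: km 8.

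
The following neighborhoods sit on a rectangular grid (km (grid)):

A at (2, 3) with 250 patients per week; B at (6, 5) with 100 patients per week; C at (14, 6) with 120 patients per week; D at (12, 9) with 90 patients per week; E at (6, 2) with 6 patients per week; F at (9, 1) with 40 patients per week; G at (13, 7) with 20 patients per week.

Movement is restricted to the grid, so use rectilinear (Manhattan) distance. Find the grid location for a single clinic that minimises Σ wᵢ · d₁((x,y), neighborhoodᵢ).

(6, 5)

Manhattan distance separates: Σwᵢ(|x−xᵢ|+|y−yᵢ|) = Σwᵢ|x−xᵢ| + Σwᵢ|y−yᵢ|, so x and y are optimised independently as 1-D weighted medians.
Total weight W = 626; half = 313.
x-coordinate, sorted with cumulative weight:
  x=2 (A, w=250) cum 250
  x=6 (B, w=100) cum 350  ← median
  x=6 (E, w=6) cum 356
  x=9 (F, w=40) cum 396
  x=12 (D, w=90) cum 486
  x=13 (G, w=20) cum 506
  x=14 (C, w=120) cum 626
⇒ x* = 6
y-coordinate, sorted with cumulative weight:
  y=1 (F, w=40) cum 40
  y=2 (E, w=6) cum 46
  y=3 (A, w=250) cum 296
  y=5 (B, w=100) cum 396  ← median
  y=6 (C, w=120) cum 516
  y=7 (G, w=20) cum 536
  y=9 (D, w=90) cum 626
⇒ y* = 5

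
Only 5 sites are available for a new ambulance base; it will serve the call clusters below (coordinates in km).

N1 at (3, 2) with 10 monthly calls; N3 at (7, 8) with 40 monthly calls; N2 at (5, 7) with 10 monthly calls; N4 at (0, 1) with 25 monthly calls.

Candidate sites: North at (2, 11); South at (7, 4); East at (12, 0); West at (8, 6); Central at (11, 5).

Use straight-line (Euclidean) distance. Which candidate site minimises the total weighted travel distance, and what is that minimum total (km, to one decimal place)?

Total weighted distance at each candidate:
  North (2, 11): total = 628.7
  South (7, 4): total = 431.2
  East (12, 0): total = 869.6
  West (8, 6): total = 420.9
  Central (11, 5): total = 641.3
Minimum is at West with total 420.9 km.

West, total 420.9 km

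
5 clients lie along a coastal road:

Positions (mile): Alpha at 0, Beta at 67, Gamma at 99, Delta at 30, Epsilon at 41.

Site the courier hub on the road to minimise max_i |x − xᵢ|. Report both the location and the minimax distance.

The 1-center on a line is the midpoint of the two extreme points: leftmost at 0, rightmost at 99.
Optimal location = (0 + 99)/2 = 49.5; maximum distance = (99 − 0)/2 = 49.5.

location 49.5, max distance 49.5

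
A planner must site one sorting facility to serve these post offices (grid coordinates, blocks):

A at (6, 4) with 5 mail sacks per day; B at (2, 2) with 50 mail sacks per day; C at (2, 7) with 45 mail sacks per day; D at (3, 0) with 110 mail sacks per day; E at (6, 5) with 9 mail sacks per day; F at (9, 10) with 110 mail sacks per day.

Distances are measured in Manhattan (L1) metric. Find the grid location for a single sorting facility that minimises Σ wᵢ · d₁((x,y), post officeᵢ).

Manhattan distance separates: Σwᵢ(|x−xᵢ|+|y−yᵢ|) = Σwᵢ|x−xᵢ| + Σwᵢ|y−yᵢ|, so x and y are optimised independently as 1-D weighted medians.
Total weight W = 329; half = 164.5.
x-coordinate, sorted with cumulative weight:
  x=2 (B, w=50) cum 50
  x=2 (C, w=45) cum 95
  x=3 (D, w=110) cum 205  ← median
  x=6 (A, w=5) cum 210
  x=6 (E, w=9) cum 219
  x=9 (F, w=110) cum 329
⇒ x* = 3
y-coordinate, sorted with cumulative weight:
  y=0 (D, w=110) cum 110
  y=2 (B, w=50) cum 160
  y=4 (A, w=5) cum 165  ← median
  y=5 (E, w=9) cum 174
  y=7 (C, w=45) cum 219
  y=10 (F, w=110) cum 329
⇒ y* = 4

(3, 4)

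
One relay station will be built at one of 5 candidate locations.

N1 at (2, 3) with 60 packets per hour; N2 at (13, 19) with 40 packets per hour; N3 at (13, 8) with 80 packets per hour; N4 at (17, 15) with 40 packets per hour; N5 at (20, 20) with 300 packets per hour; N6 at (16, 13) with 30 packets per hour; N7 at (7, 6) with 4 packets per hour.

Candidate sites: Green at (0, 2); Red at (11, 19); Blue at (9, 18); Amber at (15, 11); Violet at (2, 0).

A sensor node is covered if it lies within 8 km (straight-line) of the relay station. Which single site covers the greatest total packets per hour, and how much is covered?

Amber, covering 150

Coverage radius r = 8 km; a point is covered iff (Δx)²+(Δy)² ≤ 8² = 64.
  Green (0, 2): covers {N1} → 60
  Red (11, 19): covers {N2, N4, N6} → 110
  Blue (9, 18): covers {N2} → 40
  Amber (15, 11): covers {N3, N4, N6} → 150
  Violet (2, 0): covers {N1, N7} → 64
Maximum coverage at Amber: 150 packets per hour.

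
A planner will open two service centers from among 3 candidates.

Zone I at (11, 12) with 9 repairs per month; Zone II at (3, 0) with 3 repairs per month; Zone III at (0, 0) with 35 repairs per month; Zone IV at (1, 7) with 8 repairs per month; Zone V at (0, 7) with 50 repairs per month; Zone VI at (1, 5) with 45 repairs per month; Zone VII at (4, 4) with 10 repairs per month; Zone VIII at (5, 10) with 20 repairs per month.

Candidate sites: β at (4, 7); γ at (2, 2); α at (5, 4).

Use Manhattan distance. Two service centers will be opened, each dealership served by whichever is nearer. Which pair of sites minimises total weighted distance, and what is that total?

Evaluate every pair (each demand assigned to the nearer of the two):
  {β, γ}: total = 771
  {β, α}: total = 980
  {γ, α}: total = 983
Best pair: {β, γ} with total 771.

{β, γ}, total 771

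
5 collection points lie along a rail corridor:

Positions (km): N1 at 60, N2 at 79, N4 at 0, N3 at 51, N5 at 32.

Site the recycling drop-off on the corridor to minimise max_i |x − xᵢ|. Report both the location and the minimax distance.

The 1-center on a line is the midpoint of the two extreme points: leftmost at 0, rightmost at 79.
Optimal location = (0 + 79)/2 = 39.5; maximum distance = (79 − 0)/2 = 39.5.

location 39.5, max distance 39.5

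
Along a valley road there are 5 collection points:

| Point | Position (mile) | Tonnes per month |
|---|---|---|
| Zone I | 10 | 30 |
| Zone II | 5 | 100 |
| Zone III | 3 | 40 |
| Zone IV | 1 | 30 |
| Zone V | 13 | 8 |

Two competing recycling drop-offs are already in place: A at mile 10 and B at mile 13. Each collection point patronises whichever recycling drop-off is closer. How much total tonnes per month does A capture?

The indifferent point is the midpoint (10+13)/2 = 11.5; collection points left of it (closer to A at 10) go to A, those right go to B.
  Zone IV at 1 (w=30) → A
  Zone III at 3 (w=40) → A
  Zone II at 5 (w=100) → A
  Zone I at 10 (w=30) → A
  Zone V at 13 (w=8) → B
A captures 200; B captures 8.

200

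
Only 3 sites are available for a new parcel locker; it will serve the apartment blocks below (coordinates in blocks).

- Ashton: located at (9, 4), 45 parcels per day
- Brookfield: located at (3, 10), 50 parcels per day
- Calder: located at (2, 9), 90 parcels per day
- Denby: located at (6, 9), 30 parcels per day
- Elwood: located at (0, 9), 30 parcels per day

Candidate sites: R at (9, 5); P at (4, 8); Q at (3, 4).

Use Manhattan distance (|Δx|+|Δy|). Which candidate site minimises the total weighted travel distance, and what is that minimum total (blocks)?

P, total 1065 blocks

Total weighted distance at each candidate:
  R (9, 5): total = 2185
  P (4, 8): total = 1065
  Q (3, 4): total = 1590
Minimum is at P with total 1065 blocks.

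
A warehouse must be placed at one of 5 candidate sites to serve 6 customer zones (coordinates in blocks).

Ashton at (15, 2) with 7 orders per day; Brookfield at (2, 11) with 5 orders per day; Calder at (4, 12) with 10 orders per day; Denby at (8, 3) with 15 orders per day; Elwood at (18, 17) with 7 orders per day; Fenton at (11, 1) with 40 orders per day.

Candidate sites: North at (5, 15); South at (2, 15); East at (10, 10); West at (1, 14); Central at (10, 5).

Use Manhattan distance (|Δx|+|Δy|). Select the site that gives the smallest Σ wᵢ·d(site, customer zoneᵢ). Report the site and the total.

Total weighted distance at each candidate:
  North (5, 15): total = 1366
  South (2, 15): total = 1568
  East (10, 10): total = 856
  West (1, 14): total = 1582
  Central (10, 5): total = 656
Minimum is at Central with total 656 blocks.

Central, total 656 blocks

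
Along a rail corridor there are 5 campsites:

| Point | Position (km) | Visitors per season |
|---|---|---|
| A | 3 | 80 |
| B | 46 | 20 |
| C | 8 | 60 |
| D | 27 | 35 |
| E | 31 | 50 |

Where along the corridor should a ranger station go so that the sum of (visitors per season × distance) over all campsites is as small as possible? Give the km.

x = 8

For a sum of weighted absolute distances on a line, the optimum is the weighted median (not the mean). Total weight W = 245; half-weight = 122.5.
Sort by position and accumulate weight:
  km 3 (A, w=80) → cum 80
  km 8 (C, w=60) → cum 140  ≥ 122.5 → median here
  km 27 (D, w=35) → cum 175
  km 31 (E, w=50) → cum 225
  km 46 (B, w=20) → cum 245
Optimal location: km 8.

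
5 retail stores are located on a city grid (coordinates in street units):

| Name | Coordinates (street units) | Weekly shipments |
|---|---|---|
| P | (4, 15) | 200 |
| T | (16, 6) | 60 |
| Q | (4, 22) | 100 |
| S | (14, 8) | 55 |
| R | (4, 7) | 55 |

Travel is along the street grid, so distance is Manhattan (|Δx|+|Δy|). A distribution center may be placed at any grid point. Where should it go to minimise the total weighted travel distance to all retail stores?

Manhattan distance separates: Σwᵢ(|x−xᵢ|+|y−yᵢ|) = Σwᵢ|x−xᵢ| + Σwᵢ|y−yᵢ|, so x and y are optimised independently as 1-D weighted medians.
Total weight W = 470; half = 235.
x-coordinate, sorted with cumulative weight:
  x=4 (P, w=200) cum 200
  x=4 (Q, w=100) cum 300  ← median
  x=4 (R, w=55) cum 355
  x=14 (S, w=55) cum 410
  x=16 (T, w=60) cum 470
⇒ x* = 4
y-coordinate, sorted with cumulative weight:
  y=6 (T, w=60) cum 60
  y=7 (R, w=55) cum 115
  y=8 (S, w=55) cum 170
  y=15 (P, w=200) cum 370  ← median
  y=22 (Q, w=100) cum 470
⇒ y* = 15

(4, 15)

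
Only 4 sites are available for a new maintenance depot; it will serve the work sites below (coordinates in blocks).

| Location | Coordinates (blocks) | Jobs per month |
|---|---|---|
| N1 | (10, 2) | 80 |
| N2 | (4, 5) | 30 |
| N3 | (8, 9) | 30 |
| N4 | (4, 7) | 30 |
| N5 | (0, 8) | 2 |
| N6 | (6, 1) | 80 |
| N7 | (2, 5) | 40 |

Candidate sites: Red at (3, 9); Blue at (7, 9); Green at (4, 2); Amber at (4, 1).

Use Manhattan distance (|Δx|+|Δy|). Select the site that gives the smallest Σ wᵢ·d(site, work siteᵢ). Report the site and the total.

Green, total 1510 blocks

Total weighted distance at each candidate:
  Red (3, 9): total = 2598
  Blue (7, 9): total = 2286
  Green (4, 2): total = 1510
  Amber (4, 1): total = 1642
Minimum is at Green with total 1510 blocks.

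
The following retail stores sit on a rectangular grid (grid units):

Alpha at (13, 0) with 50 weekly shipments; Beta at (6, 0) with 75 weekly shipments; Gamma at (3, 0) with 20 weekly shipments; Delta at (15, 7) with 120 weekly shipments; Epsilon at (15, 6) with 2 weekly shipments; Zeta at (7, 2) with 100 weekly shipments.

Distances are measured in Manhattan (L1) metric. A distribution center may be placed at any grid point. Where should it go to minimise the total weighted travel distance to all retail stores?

(7, 2)

Manhattan distance separates: Σwᵢ(|x−xᵢ|+|y−yᵢ|) = Σwᵢ|x−xᵢ| + Σwᵢ|y−yᵢ|, so x and y are optimised independently as 1-D weighted medians.
Total weight W = 367; half = 183.5.
x-coordinate, sorted with cumulative weight:
  x=3 (Gamma, w=20) cum 20
  x=6 (Beta, w=75) cum 95
  x=7 (Zeta, w=100) cum 195  ← median
  x=13 (Alpha, w=50) cum 245
  x=15 (Delta, w=120) cum 365
  x=15 (Epsilon, w=2) cum 367
⇒ x* = 7
y-coordinate, sorted with cumulative weight:
  y=0 (Alpha, w=50) cum 50
  y=0 (Beta, w=75) cum 125
  y=0 (Gamma, w=20) cum 145
  y=2 (Zeta, w=100) cum 245  ← median
  y=6 (Epsilon, w=2) cum 247
  y=7 (Delta, w=120) cum 367
⇒ y* = 2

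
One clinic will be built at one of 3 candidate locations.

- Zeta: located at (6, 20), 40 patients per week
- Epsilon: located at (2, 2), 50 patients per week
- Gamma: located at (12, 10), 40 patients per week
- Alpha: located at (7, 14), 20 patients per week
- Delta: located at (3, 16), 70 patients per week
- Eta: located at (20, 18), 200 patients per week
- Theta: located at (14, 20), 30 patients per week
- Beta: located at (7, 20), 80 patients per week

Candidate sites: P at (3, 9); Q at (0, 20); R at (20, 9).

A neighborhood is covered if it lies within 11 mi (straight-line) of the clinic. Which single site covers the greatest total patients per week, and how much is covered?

Coverage radius r = 11 mi; a point is covered iff (Δx)²+(Δy)² ≤ 11² = 121.
  P (3, 9): covers {Epsilon, Gamma, Alpha, Delta} → 180
  Q (0, 20): covers {Zeta, Alpha, Delta, Beta} → 210
  R (20, 9): covers {Gamma, Eta} → 240
Maximum coverage at R: 240 patients per week.

R, covering 240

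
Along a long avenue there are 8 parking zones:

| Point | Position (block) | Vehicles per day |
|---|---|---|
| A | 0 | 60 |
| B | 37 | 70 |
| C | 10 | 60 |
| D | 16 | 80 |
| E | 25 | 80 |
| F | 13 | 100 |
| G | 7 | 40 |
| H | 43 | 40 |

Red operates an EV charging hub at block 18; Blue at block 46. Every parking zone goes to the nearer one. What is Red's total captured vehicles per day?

The indifferent point is the midpoint (18+46)/2 = 32; parking zones left of it (closer to Red at 18) go to Red, those right go to Blue.
  A at 0 (w=60) → Red
  G at 7 (w=40) → Red
  C at 10 (w=60) → Red
  F at 13 (w=100) → Red
  D at 16 (w=80) → Red
  E at 25 (w=80) → Red
  B at 37 (w=70) → Blue
  H at 43 (w=40) → Blue
Red captures 420; Blue captures 110.

420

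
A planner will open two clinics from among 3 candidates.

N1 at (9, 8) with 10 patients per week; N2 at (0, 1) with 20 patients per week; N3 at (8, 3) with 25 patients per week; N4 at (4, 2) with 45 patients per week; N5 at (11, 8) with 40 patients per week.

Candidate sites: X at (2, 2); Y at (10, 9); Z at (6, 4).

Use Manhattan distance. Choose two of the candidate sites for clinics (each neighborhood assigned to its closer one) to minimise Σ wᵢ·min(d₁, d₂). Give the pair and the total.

Evaluate every pair (each demand assigned to the nearer of the two):
  {X, Y}: total = 425
  {Y, Z}: total = 535
  {X, Z}: total = 655
Best pair: {X, Y} with total 425.

{X, Y}, total 425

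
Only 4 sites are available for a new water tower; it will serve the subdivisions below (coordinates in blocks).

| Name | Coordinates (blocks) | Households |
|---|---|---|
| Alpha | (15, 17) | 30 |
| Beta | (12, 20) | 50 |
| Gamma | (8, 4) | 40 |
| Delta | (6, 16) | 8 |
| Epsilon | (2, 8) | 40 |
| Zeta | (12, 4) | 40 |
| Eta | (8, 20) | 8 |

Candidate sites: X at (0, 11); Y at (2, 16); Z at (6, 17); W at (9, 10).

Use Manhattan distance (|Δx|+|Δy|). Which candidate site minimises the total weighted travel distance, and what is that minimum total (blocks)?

Total weighted distance at each candidate:
  X (0, 11): total = 3464
  Y (2, 16): total = 3152
  Z (6, 17): total = 2648
  W (9, 10): total = 2200
Minimum is at W with total 2200 blocks.

W, total 2200 blocks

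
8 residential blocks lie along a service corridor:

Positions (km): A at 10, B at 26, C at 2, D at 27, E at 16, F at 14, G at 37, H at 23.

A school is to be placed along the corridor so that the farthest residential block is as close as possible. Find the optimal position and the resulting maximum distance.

location 19.5, max distance 17.5

The 1-center on a line is the midpoint of the two extreme points: leftmost at 2, rightmost at 37.
Optimal location = (2 + 37)/2 = 19.5; maximum distance = (37 − 2)/2 = 17.5.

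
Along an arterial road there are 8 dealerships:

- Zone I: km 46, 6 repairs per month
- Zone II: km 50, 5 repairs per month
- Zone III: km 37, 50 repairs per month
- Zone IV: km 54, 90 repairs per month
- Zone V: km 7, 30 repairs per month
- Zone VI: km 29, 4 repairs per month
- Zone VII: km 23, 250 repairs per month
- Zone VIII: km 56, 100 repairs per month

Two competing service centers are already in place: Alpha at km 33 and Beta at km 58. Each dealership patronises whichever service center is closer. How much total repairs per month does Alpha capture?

334

The indifferent point is the midpoint (33+58)/2 = 45.5; dealerships left of it (closer to Alpha at 33) go to Alpha, those right go to Beta.
  Zone V at 7 (w=30) → Alpha
  Zone VII at 23 (w=250) → Alpha
  Zone VI at 29 (w=4) → Alpha
  Zone III at 37 (w=50) → Alpha
  Zone I at 46 (w=6) → Beta
  Zone II at 50 (w=5) → Beta
  Zone IV at 54 (w=90) → Beta
  Zone VIII at 56 (w=100) → Beta
Alpha captures 334; Beta captures 201.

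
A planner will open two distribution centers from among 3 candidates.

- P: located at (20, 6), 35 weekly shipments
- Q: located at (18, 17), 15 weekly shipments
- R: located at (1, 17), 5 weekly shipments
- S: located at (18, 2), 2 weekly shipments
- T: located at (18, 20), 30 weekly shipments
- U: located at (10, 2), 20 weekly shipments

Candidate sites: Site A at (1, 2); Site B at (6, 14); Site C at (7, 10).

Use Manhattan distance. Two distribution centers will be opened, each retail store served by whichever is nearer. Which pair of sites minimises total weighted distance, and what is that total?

{Site B, Site C}, total 1658

Evaluate every pair (each demand assigned to the nearer of the two):
  {Site B, Site C}: total = 1658
  {Site A, Site C}: total = 1774
  {Site A, Site B}: total = 1789
Best pair: {Site B, Site C} with total 1658.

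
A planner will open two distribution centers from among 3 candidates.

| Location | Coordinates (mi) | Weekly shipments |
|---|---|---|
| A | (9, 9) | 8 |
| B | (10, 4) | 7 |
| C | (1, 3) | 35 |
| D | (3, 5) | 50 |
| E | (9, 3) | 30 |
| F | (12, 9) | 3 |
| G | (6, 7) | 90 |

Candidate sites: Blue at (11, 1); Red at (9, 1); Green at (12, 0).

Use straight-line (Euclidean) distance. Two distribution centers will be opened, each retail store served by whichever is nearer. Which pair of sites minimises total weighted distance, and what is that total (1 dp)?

{Blue, Red}, total 1423.2

Evaluate every pair (each demand assigned to the nearer of the two):
  {Blue, Red}: total = 1423.2
  {Red, Green}: total = 1424.7
  {Blue, Green}: total = 1704.2
Best pair: {Blue, Red} with total 1423.2.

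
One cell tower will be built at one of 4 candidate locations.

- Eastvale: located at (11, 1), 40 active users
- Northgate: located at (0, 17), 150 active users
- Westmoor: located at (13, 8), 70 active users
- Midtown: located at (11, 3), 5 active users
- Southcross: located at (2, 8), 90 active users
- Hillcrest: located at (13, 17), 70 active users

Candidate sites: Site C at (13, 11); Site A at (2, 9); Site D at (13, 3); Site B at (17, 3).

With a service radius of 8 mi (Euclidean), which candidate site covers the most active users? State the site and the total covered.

Coverage radius r = 8 mi; a point is covered iff (Δx)²+(Δy)² ≤ 8² = 64.
  Site C (13, 11): covers {Westmoor, Hillcrest} → 140
  Site A (2, 9): covers {Southcross} → 90
  Site D (13, 3): covers {Eastvale, Westmoor, Midtown} → 115
  Site B (17, 3): covers {Eastvale, Westmoor, Midtown} → 115
Maximum coverage at Site C: 140 active users.

Site C, covering 140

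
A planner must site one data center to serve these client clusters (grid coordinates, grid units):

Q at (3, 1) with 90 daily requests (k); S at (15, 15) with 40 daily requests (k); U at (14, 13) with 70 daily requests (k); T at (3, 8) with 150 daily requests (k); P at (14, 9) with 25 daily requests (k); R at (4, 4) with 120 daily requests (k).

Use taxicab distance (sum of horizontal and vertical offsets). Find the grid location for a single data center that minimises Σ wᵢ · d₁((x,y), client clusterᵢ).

Manhattan distance separates: Σwᵢ(|x−xᵢ|+|y−yᵢ|) = Σwᵢ|x−xᵢ| + Σwᵢ|y−yᵢ|, so x and y are optimised independently as 1-D weighted medians.
Total weight W = 495; half = 247.5.
x-coordinate, sorted with cumulative weight:
  x=3 (Q, w=90) cum 90
  x=3 (T, w=150) cum 240
  x=4 (R, w=120) cum 360  ← median
  x=14 (U, w=70) cum 430
  x=14 (P, w=25) cum 455
  x=15 (S, w=40) cum 495
⇒ x* = 4
y-coordinate, sorted with cumulative weight:
  y=1 (Q, w=90) cum 90
  y=4 (R, w=120) cum 210
  y=8 (T, w=150) cum 360  ← median
  y=9 (P, w=25) cum 385
  y=13 (U, w=70) cum 455
  y=15 (S, w=40) cum 495
⇒ y* = 8

(4, 8)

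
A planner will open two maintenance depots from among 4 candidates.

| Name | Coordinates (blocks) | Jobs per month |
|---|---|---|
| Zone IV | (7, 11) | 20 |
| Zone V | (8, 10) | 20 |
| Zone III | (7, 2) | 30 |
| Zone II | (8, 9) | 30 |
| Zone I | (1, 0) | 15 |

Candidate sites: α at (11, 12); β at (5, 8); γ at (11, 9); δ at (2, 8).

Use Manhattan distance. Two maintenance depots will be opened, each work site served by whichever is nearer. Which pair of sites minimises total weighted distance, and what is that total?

{β, γ}, total 690

Evaluate every pair (each demand assigned to the nearer of the two):
  {β, γ}: total = 690
  {β, δ}: total = 695
  {α, β}: total = 740
  {γ, δ}: total = 755
  {α, δ}: total = 845
  {α, γ}: total = 885
Best pair: {β, γ} with total 690.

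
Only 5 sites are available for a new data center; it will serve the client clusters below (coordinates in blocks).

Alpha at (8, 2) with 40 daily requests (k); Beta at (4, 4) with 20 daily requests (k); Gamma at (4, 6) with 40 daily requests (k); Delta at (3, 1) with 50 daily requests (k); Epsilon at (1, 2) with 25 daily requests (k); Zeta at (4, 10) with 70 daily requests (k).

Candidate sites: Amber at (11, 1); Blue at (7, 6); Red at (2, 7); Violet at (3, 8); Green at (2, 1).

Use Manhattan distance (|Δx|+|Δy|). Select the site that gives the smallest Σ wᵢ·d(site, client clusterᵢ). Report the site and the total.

Violet, total 1420 blocks

Total weighted distance at each candidate:
  Amber (11, 1): total = 2635
  Blue (7, 6): total = 1610
  Red (2, 7): total = 1510
  Violet (3, 8): total = 1420
  Green (2, 1): total = 1530
Minimum is at Violet with total 1420 blocks.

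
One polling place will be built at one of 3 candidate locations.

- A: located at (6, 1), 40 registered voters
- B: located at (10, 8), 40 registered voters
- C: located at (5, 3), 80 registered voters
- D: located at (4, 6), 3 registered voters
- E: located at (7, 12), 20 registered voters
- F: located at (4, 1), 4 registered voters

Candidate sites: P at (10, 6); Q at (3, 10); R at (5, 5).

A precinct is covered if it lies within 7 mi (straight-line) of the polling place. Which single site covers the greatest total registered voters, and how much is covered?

Coverage radius r = 7 mi; a point is covered iff (Δx)²+(Δy)² ≤ 7² = 49.
  P (10, 6): covers {A, B, C, D, E} → 183
  Q (3, 10): covers {D, E} → 23
  R (5, 5): covers {A, B, C, D, F} → 167
Maximum coverage at P: 183 registered voters.

P, covering 183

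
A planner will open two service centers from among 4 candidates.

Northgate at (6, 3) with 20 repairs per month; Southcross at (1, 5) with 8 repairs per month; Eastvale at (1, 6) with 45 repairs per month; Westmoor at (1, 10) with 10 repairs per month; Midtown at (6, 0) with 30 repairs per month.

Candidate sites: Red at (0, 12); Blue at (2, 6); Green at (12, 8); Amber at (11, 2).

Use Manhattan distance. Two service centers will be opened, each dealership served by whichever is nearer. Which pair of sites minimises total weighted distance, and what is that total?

{Blue, Amber}, total 441

Evaluate every pair (each demand assigned to the nearer of the two):
  {Blue, Amber}: total = 441
  {Red, Blue}: total = 531
  {Blue, Green}: total = 551
  {Red, Amber}: total = 739
  {Red, Green}: total = 1049
  {Green, Amber}: total = 1149
Best pair: {Blue, Amber} with total 441.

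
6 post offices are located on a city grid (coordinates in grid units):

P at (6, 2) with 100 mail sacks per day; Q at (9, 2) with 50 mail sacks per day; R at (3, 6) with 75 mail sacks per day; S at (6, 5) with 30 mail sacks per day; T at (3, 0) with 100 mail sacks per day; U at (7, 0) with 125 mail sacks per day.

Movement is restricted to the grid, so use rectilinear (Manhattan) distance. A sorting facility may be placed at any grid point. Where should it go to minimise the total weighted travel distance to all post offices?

(6, 2)

Manhattan distance separates: Σwᵢ(|x−xᵢ|+|y−yᵢ|) = Σwᵢ|x−xᵢ| + Σwᵢ|y−yᵢ|, so x and y are optimised independently as 1-D weighted medians.
Total weight W = 480; half = 240.
x-coordinate, sorted with cumulative weight:
  x=3 (R, w=75) cum 75
  x=3 (T, w=100) cum 175
  x=6 (P, w=100) cum 275  ← median
  x=6 (S, w=30) cum 305
  x=7 (U, w=125) cum 430
  x=9 (Q, w=50) cum 480
⇒ x* = 6
y-coordinate, sorted with cumulative weight:
  y=0 (T, w=100) cum 100
  y=0 (U, w=125) cum 225
  y=2 (P, w=100) cum 325  ← median
  y=2 (Q, w=50) cum 375
  y=5 (S, w=30) cum 405
  y=6 (R, w=75) cum 480
⇒ y* = 2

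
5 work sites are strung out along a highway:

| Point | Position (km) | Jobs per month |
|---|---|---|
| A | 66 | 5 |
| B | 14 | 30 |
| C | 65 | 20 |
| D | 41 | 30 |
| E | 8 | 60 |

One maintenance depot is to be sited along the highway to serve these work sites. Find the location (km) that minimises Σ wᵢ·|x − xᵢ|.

x = 14

For a sum of weighted absolute distances on a line, the optimum is the weighted median (not the mean). Total weight W = 145; half-weight = 72.5.
Sort by position and accumulate weight:
  km 8 (E, w=60) → cum 60
  km 14 (B, w=30) → cum 90  ≥ 72.5 → median here
  km 41 (D, w=30) → cum 120
  km 65 (C, w=20) → cum 140
  km 66 (A, w=5) → cum 145
Optimal location: km 14.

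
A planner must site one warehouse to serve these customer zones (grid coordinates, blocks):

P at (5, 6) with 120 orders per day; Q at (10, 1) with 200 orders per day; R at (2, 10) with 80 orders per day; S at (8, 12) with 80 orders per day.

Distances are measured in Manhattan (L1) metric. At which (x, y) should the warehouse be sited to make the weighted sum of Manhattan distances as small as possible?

Manhattan distance separates: Σwᵢ(|x−xᵢ|+|y−yᵢ|) = Σwᵢ|x−xᵢ| + Σwᵢ|y−yᵢ|, so x and y are optimised independently as 1-D weighted medians.
Total weight W = 480; half = 240.
x-coordinate, sorted with cumulative weight:
  x=2 (R, w=80) cum 80
  x=5 (P, w=120) cum 200
  x=8 (S, w=80) cum 280  ← median
  x=10 (Q, w=200) cum 480
⇒ x* = 8
y-coordinate, sorted with cumulative weight:
  y=1 (Q, w=200) cum 200
  y=6 (P, w=120) cum 320  ← median
  y=10 (R, w=80) cum 400
  y=12 (S, w=80) cum 480
⇒ y* = 6

(8, 6)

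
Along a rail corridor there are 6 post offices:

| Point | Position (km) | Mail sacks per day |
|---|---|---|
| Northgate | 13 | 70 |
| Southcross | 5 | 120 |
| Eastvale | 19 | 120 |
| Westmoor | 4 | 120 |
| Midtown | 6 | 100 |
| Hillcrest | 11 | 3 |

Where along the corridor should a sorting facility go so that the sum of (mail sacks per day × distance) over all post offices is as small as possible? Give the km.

x = 6

For a sum of weighted absolute distances on a line, the optimum is the weighted median (not the mean). Total weight W = 533; half-weight = 266.5.
Sort by position and accumulate weight:
  km 4 (Westmoor, w=120) → cum 120
  km 5 (Southcross, w=120) → cum 240
  km 6 (Midtown, w=100) → cum 340  ≥ 266.5 → median here
  km 11 (Hillcrest, w=3) → cum 343
  km 13 (Northgate, w=70) → cum 413
  km 19 (Eastvale, w=120) → cum 533
Optimal location: km 6.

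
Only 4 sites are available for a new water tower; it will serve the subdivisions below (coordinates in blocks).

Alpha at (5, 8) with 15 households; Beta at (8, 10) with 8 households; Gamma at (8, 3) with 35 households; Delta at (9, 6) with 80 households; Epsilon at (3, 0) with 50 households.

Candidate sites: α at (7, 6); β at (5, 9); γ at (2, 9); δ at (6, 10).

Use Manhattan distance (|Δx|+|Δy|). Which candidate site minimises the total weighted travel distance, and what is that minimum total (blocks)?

Total weighted distance at each candidate:
  α (7, 6): total = 900
  β (5, 9): total = 1472
  γ (2, 9): total = 1836
  δ (6, 10): total = 1586
Minimum is at α with total 900 blocks.

α, total 900 blocks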